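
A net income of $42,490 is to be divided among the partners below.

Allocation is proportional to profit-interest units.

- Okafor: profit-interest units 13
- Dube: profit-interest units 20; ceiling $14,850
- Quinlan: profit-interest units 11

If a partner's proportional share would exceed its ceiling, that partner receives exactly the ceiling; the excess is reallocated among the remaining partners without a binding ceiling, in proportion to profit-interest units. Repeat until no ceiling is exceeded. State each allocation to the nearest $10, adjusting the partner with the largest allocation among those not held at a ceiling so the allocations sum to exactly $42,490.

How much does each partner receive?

Okafor: $14,970 · Dube: $14,850 · Quinlan: $12,670

Combined profit-interest units = 44.
Unconstrained shares: Okafor 12,553.86; Dube 19,313.64; Quinlan 10,622.50.
Held at cap: Dube ($14,850); remaining pool $27,640 reallocated over remaining profit-interest units 24.
Remaining shares: Okafor 14,971.67 → $14,970; Quinlan 12,668.33 → $12,670.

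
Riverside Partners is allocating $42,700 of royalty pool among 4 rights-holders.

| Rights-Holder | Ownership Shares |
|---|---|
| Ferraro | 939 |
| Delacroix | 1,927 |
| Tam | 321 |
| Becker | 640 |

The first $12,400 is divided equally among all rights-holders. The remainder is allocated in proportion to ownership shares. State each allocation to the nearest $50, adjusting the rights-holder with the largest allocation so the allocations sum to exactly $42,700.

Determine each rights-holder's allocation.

Ferraro: $10,550 · Delacroix: $18,350 · Tam: $5,650 · Becker: $8,150

First tranche $12,400 split equally: $3,100 each.
Remainder $30,300 by ownership shares (total 3,827): Ferraro 7,434.47 → $7,450; Delacroix 15,256.89 → $15,250; Tam 2,541.49 → $2,550; Becker 5,067.15 → $5,050.
Totals: Ferraro $3,100 + $7,450 = $10,550; Delacroix $3,100 + $15,250 = $18,350; Tam $3,100 + $2,550 = $5,650; Becker $3,100 + $5,050 = $8,150.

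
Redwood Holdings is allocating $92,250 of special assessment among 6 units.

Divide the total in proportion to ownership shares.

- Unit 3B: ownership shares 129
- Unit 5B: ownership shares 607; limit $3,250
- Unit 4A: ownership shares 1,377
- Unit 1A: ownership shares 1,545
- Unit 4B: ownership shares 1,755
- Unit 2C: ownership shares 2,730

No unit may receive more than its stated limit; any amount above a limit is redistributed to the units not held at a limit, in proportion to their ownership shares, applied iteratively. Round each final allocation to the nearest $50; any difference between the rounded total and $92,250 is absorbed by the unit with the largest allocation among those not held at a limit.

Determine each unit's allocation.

Sum of ownership shares: 8,143.
Proportional shares (ignoring caps): Unit 3B 1,461.41; Unit 5B 6,876.55; Unit 4A 15,599.69; Unit 1A 17,502.92; Unit 4B 19,881.95; Unit 2C 30,927.48.
Capped: Unit 5B ($3,250); balance $89,000 reallocated over remaining ownership shares 7,536.
Remaining shares: Unit 3B 1,523.49 → $1,500; Unit 4A 16,262.34 → $16,250; Unit 1A 18,246.42 → $18,250; Unit 4B 20,726.51 → $20,750; Unit 2C 32,241.24 → $32,250.

Unit 3B: $1,500; Unit 5B: $3,250; Unit 4A: $16,250; Unit 1A: $18,250; Unit 4B: $20,750; Unit 2C: $32,250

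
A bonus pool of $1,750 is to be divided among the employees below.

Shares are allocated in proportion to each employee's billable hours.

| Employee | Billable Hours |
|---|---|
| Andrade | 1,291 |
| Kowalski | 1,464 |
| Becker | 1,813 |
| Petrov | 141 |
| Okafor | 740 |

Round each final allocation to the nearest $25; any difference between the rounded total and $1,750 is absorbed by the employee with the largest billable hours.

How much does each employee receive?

Andrade: $425; Kowalski: $475; Becker: $550; Petrov: $50; Okafor: $250

Combined billable hours = 5,449.
Pro-rata amounts: Andrade 1,291/5,449 × $1,750 = 414.62; Kowalski 1,464/5,449 × $1,750 = 470.18; Becker 1,813/5,449 × $1,750 = 582.26; Petrov 141/5,449 × $1,750 = 45.28; Okafor 740/5,449 × $1,750 = 237.66.
At nearest $25: Andrade $425; Kowalski $475; Becker $575; Petrov $50; Okafor $250. Sum = $1,775.
Difference $1,750 − $1,775 = −$25 applied to largest billable hours (Becker): Becker becomes $550.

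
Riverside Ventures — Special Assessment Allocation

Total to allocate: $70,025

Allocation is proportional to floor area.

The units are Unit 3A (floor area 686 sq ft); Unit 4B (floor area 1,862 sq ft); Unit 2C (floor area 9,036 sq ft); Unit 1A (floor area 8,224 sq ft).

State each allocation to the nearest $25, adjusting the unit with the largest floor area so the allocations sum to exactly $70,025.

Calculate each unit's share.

Total floor area = 686 + 1,862 + 9,036 + 8,224 = 19,808.
Proportional shares: Unit 3A 2,425.14; Unit 4B 6,582.52; Unit 2C 31,943.96; Unit 1A 29,073.38.
After rounding ($25): Unit 3A $2,425; Unit 4B $6,575; Unit 2C $31,950; Unit 1A $29,075. Sum = $70,025.
No rounding difference to absorb.

Unit 3A: $2,425 · Unit 4B: $6,575 · Unit 2C: $31,950 · Unit 1A: $29,075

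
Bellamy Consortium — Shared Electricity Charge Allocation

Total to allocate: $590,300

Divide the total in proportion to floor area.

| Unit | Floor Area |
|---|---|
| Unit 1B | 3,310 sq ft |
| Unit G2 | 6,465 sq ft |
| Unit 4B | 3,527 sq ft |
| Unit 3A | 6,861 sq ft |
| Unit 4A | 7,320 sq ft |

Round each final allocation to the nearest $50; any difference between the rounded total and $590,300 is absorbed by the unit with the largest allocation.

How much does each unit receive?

Unit 1B: $71,100 · Unit G2: $138,850 · Unit 4B: $75,750 · Unit 3A: $147,350 · Unit 4A: $157,250

Total floor area = 27,483.
Proportional shares: Unit 1B 3,310/27,483 × $590,300 = 71,094.60; Unit G2 6,465/27,483 × $590,300 = 138,860.00; Unit 4B 3,527/27,483 × $590,300 = 75,755.49; Unit 3A 6,861/27,483 × $590,300 = 147,365.58; Unit 4A 7,320/27,483 × $590,300 = 157,224.32.
At nearest $50: Unit 1B $71,100; Unit G2 $138,850; Unit 4B $75,750; Unit 3A $147,350; Unit 4A $157,200. Sum = $590,250.
Difference $590,300 − $590,250 = +$50 applied to largest allocation (Unit 4A): Unit 4A becomes $157,250.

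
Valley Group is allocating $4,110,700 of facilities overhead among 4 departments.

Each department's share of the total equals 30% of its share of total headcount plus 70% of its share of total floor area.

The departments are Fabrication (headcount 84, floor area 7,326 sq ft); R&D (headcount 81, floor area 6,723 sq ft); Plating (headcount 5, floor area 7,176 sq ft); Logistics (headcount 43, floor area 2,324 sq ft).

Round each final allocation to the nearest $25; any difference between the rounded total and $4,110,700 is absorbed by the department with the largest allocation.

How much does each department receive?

Totals — headcount 213, floor area 23,549.
Combined weights (30% headcount + 70% floor area): Fabrication 0.3361; R&D 0.3139; Plating 0.2204; Logistics 0.1296.
Proportional shares: Fabrication 1,381,512.00; R&D 1,290,461.31; Plating 905,795.52; Logistics 532,931.17.
At nearest $25: Fabrication $1,381,500; R&D $1,290,450; Plating $905,800; Logistics $532,925. Sum = $4,110,675.
Difference $4,110,700 − $4,110,675 = +$25 applied to largest allocation (Fabrication): Fabrication becomes $1,381,525.

Fabrication: $1,381,525 · R&D: $1,290,450 · Plating: $905,800 · Logistics: $532,925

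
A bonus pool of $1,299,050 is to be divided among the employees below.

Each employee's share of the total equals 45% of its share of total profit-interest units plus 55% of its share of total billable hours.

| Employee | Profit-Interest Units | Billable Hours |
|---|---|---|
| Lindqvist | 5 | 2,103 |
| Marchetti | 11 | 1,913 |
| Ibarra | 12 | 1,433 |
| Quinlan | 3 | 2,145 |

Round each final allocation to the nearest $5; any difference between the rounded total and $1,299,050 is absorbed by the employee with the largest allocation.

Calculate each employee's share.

Profit-interest units total 31; billable hours total 7,594.
Blended shares (45% profit-interest units + 55% billable hours): Lindqvist 0.2249; Marchetti 0.2982; Ibarra 0.2780; Quinlan 0.1989.
Proportional shares: Lindqvist 292,145.54; Marchetti 387,412.55; Ibarra 361,109.18; Quinlan 258,382.73.
After rounding ($5): Lindqvist $292,145; Marchetti $387,415; Ibarra $361,110; Quinlan $258,385. Sum = $1,299,055.
Difference $1,299,050 − $1,299,055 = −$5 applied to largest allocation (Marchetti): Marchetti becomes $387,410.

Lindqvist: $292,145 · Marchetti: $387,410 · Ibarra: $361,110 · Quinlan: $258,385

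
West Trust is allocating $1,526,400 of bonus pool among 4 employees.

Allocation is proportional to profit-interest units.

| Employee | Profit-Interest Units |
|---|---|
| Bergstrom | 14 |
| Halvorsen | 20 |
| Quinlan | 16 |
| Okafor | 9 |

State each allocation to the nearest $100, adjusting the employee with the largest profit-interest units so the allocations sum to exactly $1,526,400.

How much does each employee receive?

Sum of profit-interest units: 59.
Raw shares: Bergstrom 14/59 × $1,526,400 = 362,196.61; Halvorsen 20/59 × $1,526,400 = 517,423.73; Quinlan 16/59 × $1,526,400 = 413,938.98; Okafor 9/59 × $1,526,400 = 232,840.68.
At nearest $100: Bergstrom $362,200; Halvorsen $517,400; Quinlan $413,900; Okafor $232,800. Sum = $1,526,300.
Difference $1,526,400 − $1,526,300 = +$100 applied to largest profit-interest units (Halvorsen): Halvorsen becomes $517,500.

Bergstrom: $362,200 · Halvorsen: $517,500 · Quinlan: $413,900 · Okafor: $232,800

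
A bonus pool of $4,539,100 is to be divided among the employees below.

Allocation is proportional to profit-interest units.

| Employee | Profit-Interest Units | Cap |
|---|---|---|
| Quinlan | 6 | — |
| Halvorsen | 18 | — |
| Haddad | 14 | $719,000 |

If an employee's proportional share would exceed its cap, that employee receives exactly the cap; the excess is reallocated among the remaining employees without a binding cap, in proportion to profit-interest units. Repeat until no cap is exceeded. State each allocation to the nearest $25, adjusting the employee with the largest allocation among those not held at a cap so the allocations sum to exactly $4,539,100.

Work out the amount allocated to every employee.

Total profit-interest units = 38.
Pro-rata shares before constraints: Quinlan 716,700.00; Halvorsen 2,150,100.00; Haddad 1,672,300.00.
Capped: Haddad ($719,000); remaining pool $3,820,100 reallocated over remaining profit-interest units 24.
Shares after redistribution: Quinlan 955,025.00 → $955,025; Halvorsen 2,865,075.00 → $2,865,075.

Quinlan: $955,025; Halvorsen: $2,865,075; Haddad: $719,000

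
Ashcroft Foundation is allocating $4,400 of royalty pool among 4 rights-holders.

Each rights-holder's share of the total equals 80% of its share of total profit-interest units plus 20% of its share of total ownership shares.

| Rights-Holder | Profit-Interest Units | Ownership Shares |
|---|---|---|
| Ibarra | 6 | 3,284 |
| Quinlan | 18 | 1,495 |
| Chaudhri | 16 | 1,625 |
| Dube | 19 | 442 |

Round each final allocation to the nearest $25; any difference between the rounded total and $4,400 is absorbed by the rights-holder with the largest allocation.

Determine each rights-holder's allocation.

Ibarra: $775; Quinlan: $1,250; Chaudhri: $1,175; Dube: $1,200

Totals — profit-interest units 59, ownership shares 6,846.
Composite weights (80% profit-interest units + 20% ownership shares): Ibarra 0.1773; Quinlan 0.2877; Chaudhri 0.2644; Dube 0.2705.
Raw shares: Ibarra 780.10; Quinlan 1,266.07; Chaudhri 1,163.46; Dube 1,190.37.
After rounding ($25): Ibarra $775; Quinlan $1,275; Chaudhri $1,175; Dube $1,200. Sum = $4,425.
Difference $4,400 − $4,425 = −$25 applied to largest allocation (Quinlan): Quinlan becomes $1,250.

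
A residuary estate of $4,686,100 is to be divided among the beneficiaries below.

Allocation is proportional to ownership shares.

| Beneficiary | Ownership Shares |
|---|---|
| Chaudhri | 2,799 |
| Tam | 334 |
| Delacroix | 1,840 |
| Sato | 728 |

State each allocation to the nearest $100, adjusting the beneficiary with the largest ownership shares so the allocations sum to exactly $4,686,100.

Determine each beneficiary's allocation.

Combined ownership shares = 5,701.
Proportional shares: Chaudhri 2,799/5,701 × $4,686,100 = 2,300,718.10; Tam 334/5,701 × $4,686,100 = 274,540.85; Delacroix 1,840/5,701 × $4,686,100 = 1,512,440.62; Sato 728/5,701 × $4,686,100 = 598,400.42.
After rounding ($100): Chaudhri $2,300,700; Tam $274,500; Delacroix $1,512,400; Sato $598,400. Sum = $4,686,000.
Difference $4,686,100 − $4,686,000 = +$100 applied to largest ownership shares (Chaudhri): Chaudhri becomes $2,300,800.

Chaudhri: $2,300,800 · Tam: $274,500 · Delacroix: $1,512,400 · Sato: $598,400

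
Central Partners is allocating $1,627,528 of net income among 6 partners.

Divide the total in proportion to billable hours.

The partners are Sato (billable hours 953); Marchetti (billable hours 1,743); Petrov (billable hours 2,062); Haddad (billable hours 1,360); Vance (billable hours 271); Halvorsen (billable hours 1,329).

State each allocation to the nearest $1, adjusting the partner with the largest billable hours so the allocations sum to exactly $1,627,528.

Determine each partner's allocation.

Sato: $200,963 | Marchetti: $367,554 | Petrov: $434,823 | Haddad: $286,789 | Vance: $57,147 | Halvorsen: $280,252

Combined billable hours = 953 + 1,743 + 2,062 + 1,360 + 271 + 1,329 = 7,718.
Raw shares: Sato 200,963.23; Marchetti 367,553.94; Petrov 434,822.85; Haddad 286,789.07; Vance 57,146.94; Halvorsen 280,251.97.
After rounding ($1): Sato $200,963; Marchetti $367,554; Petrov $434,823; Haddad $286,789; Vance $57,147; Halvorsen $280,252. Sum = $1,627,528.
Sum already equals the total — no adjustment.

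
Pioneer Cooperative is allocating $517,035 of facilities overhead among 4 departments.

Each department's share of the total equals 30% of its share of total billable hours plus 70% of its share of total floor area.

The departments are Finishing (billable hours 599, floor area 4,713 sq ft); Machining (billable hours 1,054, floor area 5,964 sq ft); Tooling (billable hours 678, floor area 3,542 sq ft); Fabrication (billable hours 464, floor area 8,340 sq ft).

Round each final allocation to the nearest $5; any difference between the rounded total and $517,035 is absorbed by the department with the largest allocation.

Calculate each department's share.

Finishing: $108,855 · Machining: $154,175 · Tooling: $94,450 · Fabrication: $159,555

Totals — billable hours 2,795, floor area 22,559.
Combined weights (30% billable hours + 70% floor area): Finishing 0.2105; Machining 0.2982; Tooling 0.1827; Fabrication 0.3086.
Pro-rata amounts: Finishing 108,854.77; Machining 154,175.69; Tooling 94,452.04; Fabrication 159,552.496.
Rounded to nearest $5: Finishing $108,855; Machining $154,175; Tooling $94,450; Fabrication $159,550. Sum = $517,030.
Difference $517,035 − $517,030 = +$5 applied to largest allocation (Fabrication): Fabrication becomes $159,555.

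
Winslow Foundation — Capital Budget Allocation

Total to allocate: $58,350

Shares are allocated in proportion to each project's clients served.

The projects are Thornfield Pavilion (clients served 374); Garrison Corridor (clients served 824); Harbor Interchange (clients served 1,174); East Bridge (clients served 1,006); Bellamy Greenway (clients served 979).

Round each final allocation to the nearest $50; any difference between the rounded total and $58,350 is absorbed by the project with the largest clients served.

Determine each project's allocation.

Thornfield Pavilion: $5,000 · Garrison Corridor: $11,050 · Harbor Interchange: $15,750 · East Bridge: $13,450 · Bellamy Greenway: $13,100

Combined clients served = 4,357.
Unrounded shares: Thornfield Pavilion 374/4,357 × $58,350 = 5,008.70; Garrison Corridor 824/4,357 × $58,350 = 11,035.21; Harbor Interchange 1,174/4,357 × $58,350 = 15,722.49; East Bridge 1,006/4,357 × $58,350 = 13,472.60; Bellamy Greenway 979/4,357 × $58,350 = 13,111.01.
At nearest $50: Thornfield Pavilion $5,000; Garrison Corridor $11,050; Harbor Interchange $15,700; East Bridge $13,450; Bellamy Greenway $13,100. Sum = $58,300.
Difference $58,350 − $58,300 = +$50 applied to largest clients served (Harbor Interchange): Harbor Interchange becomes $15,750.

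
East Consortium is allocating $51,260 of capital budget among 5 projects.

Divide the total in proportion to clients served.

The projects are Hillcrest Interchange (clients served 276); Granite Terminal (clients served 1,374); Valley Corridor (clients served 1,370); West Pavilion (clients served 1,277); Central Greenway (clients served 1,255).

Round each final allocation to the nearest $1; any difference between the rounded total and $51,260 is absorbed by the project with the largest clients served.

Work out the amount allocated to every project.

Combined clients served = 276 + 1,374 + 1,370 + 1,277 + 1,255 = 5,552.
Unrounded shares: Hillcrest Interchange 2,548.23; Granite Terminal 12,685.74; Valley Corridor 12,648.81; West Pavilion 11,790.17; Central Greenway 11,587.05.
At nearest $1: Hillcrest Interchange $2,548; Granite Terminal $12,686; Valley Corridor $12,649; West Pavilion $11,790; Central Greenway $11,587. Sum = $51,260.
Sum already equals the total — no adjustment.

Hillcrest Interchange: $2,548 | Granite Terminal: $12,686 | Valley Corridor: $12,649 | West Pavilion: $11,790 | Central Greenway: $11,587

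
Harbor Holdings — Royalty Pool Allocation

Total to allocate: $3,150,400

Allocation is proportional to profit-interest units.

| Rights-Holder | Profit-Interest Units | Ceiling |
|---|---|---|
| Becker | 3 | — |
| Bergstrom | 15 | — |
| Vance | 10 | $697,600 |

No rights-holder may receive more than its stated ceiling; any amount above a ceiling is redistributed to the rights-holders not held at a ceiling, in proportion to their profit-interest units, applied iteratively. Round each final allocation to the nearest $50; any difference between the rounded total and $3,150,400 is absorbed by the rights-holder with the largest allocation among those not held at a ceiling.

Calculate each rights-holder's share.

Total profit-interest units = 28.
Pro-rata shares before constraints: Becker 337,542.86; Bergstrom 1,687,714.29; Vance 1,125,142.86.
Capped: Vance ($697,600); residual $2,452,800 reallocated over remaining profit-interest units 18.
Redistributed shares: Becker 408,800.00 → $408,800; Bergstrom 2,044,000.00 → $2,044,000.

Becker: $408,800 | Bergstrom: $2,044,000 | Vance: $697,600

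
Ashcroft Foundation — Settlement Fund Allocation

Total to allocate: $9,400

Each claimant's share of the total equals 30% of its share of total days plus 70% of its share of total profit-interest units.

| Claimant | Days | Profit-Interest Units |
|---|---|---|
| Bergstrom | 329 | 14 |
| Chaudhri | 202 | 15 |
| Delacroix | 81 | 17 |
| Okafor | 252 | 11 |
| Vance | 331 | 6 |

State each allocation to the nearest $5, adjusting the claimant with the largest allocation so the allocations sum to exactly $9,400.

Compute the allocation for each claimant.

Totals — days 1,195, profit-interest units 63.
Combined weights (30% days + 70% profit-interest units): Bergstrom 0.2381; Chaudhri 0.2174; Delacroix 0.2092; Okafor 0.1855; Vance 0.1498.
Raw shares: Bergstrom 2,238.61; Chaudhri 2,043.35; Delacroix 1,966.70; Okafor 1,743.57; Vance 1,407.77.
At nearest $5: Bergstrom $2,240; Chaudhri $2,045; Delacroix $1,965; Okafor $1,745; Vance $1,410. Sum = $9,405.
Difference $9,400 − $9,405 = −$5 applied to largest allocation (Bergstrom): Bergstrom becomes $2,235.

Bergstrom: $2,235; Chaudhri: $2,045; Delacroix: $1,965; Okafor: $1,745; Vance: $1,410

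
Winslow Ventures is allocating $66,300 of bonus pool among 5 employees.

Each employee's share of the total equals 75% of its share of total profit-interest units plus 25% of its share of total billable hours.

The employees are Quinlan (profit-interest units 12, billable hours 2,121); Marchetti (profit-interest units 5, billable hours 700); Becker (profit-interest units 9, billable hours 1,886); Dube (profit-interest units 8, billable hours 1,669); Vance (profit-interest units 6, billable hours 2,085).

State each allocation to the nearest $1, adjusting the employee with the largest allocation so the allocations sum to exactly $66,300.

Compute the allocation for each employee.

Profit-interest units total 40; billable hours total 8,461.
Composite weights (75% profit-interest units + 25% billable hours): Quinlan 0.2877; Marchetti 0.1144; Becker 0.2245; Dube 0.1993; Vance 0.1741.
Proportional shares: Quinlan 19,072.51; Marchetti 7,586.92; Becker 14,882.78; Dube 13,214.55; Vance 11,543.24.
After rounding ($1): Quinlan $19,073; Marchetti $7,587; Becker $14,883; Dube $13,215; Vance $11,543. Sum = $66,301.
Difference $66,300 − $66,301 = −$1 applied to largest allocation (Quinlan): Quinlan becomes $19,072.

Quinlan: $19,072 | Marchetti: $7,587 | Becker: $14,883 | Dube: $13,215 | Vance: $11,543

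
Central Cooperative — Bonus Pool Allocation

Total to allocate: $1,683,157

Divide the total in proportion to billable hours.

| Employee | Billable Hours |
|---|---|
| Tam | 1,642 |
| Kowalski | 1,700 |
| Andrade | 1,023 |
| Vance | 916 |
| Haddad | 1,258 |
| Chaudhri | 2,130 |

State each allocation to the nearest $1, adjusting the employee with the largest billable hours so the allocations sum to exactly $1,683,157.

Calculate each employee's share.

Combined billable hours = 1,642 + 1,700 + 1,023 + 916 + 1,258 + 2,130 = 8,669.
Raw shares: Tam 318,807.68; Kowalski 330,068.85; Andrade 198,623.79; Vance 177,848.87; Haddad 244,250.95; Chaudhri 413,556.86.
At nearest $1: Tam $318,808; Kowalski $330,069; Andrade $198,624; Vance $177,849; Haddad $244,251; Chaudhri $413,557. Sum = $1,683,158.
Difference $1,683,157 − $1,683,158 = −$1 applied to largest billable hours (Chaudhri): Chaudhri becomes $413,556.

Tam: $318,808 · Kowalski: $330,069 · Andrade: $198,624 · Vance: $177,849 · Haddad: $244,251 · Chaudhri: $413,556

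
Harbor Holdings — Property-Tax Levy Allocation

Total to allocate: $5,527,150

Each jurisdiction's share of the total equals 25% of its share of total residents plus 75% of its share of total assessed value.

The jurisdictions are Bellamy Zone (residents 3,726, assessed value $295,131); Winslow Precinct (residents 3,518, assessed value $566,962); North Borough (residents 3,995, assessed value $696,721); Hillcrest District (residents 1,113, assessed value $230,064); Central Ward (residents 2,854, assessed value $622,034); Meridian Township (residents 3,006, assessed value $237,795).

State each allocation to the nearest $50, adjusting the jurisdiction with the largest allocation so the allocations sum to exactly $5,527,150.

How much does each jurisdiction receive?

Residents total 18,212; assessed value total 2,648,707.
Combined weights (25% residents + 75% assessed value): Bellamy Zone 0.1347; Winslow Precinct 0.2088; North Borough 0.2521; Hillcrest District 0.0804; Central Ward 0.2153; Meridian Township 0.1086.
Proportional shares: Bellamy Zone 744,595.60; Winslow Precinct 1,154,243.63; North Borough 1,393,514.25; Hillcrest District 444,507.92; Central Ward 1,190,054.89; Meridian Township 600,233.72.
Rounded to nearest $50: Bellamy Zone $744,600; Winslow Precinct $1,154,250; North Borough $1,393,500; Hillcrest District $444,500; Central Ward $1,190,050; Meridian Township $600,250. Sum = $5,527,150.
Sum already equals the total — no adjustment.

Bellamy Zone: $744,600 · Winslow Precinct: $1,154,250 · North Borough: $1,393,500 · Hillcrest District: $444,500 · Central Ward: $1,190,050 · Meridian Township: $600,250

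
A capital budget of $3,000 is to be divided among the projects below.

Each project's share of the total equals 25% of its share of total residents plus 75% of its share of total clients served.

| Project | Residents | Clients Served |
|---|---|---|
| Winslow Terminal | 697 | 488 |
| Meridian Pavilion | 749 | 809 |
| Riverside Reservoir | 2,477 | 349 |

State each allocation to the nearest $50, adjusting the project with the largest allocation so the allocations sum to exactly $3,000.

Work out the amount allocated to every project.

Residents total 3,923; clients served total 1,646.
Blended shares (25% residents + 75% clients served): Winslow Terminal 0.2668; Meridian Pavilion 0.4164; Riverside Reservoir 0.3169.
Pro-rata amounts: Winslow Terminal 800.32; Meridian Pavilion 1,249.06; Riverside Reservoir 950.62.
Rounded to nearest $50: Winslow Terminal $800; Meridian Pavilion $1,250; Riverside Reservoir $950. Sum = $3,000.
Rounded total matches; no reconciliation needed.

Winslow Terminal: $800 | Meridian Pavilion: $1,250 | Riverside Reservoir: $950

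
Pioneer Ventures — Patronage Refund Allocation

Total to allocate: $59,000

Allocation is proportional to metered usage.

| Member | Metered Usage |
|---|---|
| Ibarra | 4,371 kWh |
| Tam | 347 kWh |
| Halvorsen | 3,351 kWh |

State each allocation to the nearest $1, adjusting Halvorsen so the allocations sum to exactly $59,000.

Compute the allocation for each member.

Total metered usage = 8,069.
Raw shares: Ibarra 4,371/8,069 × $59,000 = 31,960.47; Tam 347/8,069 × $59,000 = 2,537.24; Halvorsen 3,351/8,069 × $59,000 = 24,502.29.
At nearest $1: Ibarra $31,960; Tam $2,537; Halvorsen $24,502. Sum = $58,999.
Difference $59,000 − $58,999 = +$1 applied to Halvorsen: Halvorsen becomes $24,503.

Ibarra: $31,960 · Tam: $2,537 · Halvorsen: $24,503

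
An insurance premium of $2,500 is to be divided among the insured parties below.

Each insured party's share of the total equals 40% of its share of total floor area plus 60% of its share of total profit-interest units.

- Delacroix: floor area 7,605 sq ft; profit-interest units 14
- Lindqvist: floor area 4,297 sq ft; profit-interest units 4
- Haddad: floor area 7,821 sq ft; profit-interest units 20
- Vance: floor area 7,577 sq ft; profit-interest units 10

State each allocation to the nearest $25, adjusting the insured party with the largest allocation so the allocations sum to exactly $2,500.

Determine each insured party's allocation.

Floor area total 27,300; profit-interest units total 48.
Blended shares (40% floor area + 60% profit-interest units): Delacroix 0.2864; Lindqvist 0.1130; Haddad 0.3646; Vance 0.2360.
Pro-rata amounts: Delacroix 716.07; Lindqvist 282.40; Haddad 911.48; Vance 590.05.
Rounded to nearest $25: Delacroix $725; Lindqvist $275; Haddad $900; Vance $600. Sum = $2,500.
Sum already equals the total — no adjustment.

Delacroix: $725; Lindqvist: $275; Haddad: $900; Vance: $600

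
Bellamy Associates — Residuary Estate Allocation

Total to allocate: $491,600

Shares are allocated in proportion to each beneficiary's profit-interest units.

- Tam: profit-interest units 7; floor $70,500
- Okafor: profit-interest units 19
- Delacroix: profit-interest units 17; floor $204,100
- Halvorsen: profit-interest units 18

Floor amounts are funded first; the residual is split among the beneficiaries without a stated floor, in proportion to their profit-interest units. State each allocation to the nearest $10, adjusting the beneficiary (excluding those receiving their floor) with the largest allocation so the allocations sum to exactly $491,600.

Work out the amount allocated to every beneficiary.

Minimums first: Tam $70,500; Delacroix $204,100. Balance $217,000.
Balance split over remaining profit-interest units 37: Okafor 111,432.43 → $111,430; Halvorsen 105,567.57 → $105,570.

Tam: $70,500 · Okafor: $111,430 · Delacroix: $204,100 · Halvorsen: $105,570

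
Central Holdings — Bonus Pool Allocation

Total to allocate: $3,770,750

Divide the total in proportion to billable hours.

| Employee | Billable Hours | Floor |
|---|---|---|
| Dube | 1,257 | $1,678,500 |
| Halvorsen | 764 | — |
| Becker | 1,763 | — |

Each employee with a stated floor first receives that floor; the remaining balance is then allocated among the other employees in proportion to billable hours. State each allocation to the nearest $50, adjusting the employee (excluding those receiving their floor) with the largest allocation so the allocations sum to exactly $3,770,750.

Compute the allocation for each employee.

Dube: $1,678,500 · Halvorsen: $632,550 · Becker: $1,459,700

Minimums first: Dube $1,678,500. Remaining pool $2,092,250.
Remaining pool split over remaining billable hours 2,527: Halvorsen 632,559.95 → $632,550; Becker 1,459,690.05 → $1,459,700.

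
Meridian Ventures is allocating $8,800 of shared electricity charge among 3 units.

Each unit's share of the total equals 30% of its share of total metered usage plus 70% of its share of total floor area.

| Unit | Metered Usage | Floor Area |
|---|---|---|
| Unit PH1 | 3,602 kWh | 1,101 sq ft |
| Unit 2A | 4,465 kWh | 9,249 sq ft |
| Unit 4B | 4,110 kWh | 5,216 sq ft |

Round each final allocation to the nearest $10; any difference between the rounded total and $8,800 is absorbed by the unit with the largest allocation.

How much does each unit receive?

Unit PH1: $1,220 | Unit 2A: $4,620 | Unit 4B: $2,960

Metered usage total 12,177; floor area total 15,566.
Blended shares (30% metered usage + 70% floor area): Unit PH1 0.1383; Unit 2A 0.5259; Unit 4B 0.3358.
Proportional shares: Unit PH1 1,216.62; Unit 2A 4,628.17; Unit 4B 2,955.21.
Rounded to nearest $10: Unit PH1 $1,220; Unit 2A $4,630; Unit 4B $2,960. Sum = $8,810.
Difference $8,800 − $8,810 = −$10 applied to largest allocation (Unit 2A): Unit 2A becomes $4,620.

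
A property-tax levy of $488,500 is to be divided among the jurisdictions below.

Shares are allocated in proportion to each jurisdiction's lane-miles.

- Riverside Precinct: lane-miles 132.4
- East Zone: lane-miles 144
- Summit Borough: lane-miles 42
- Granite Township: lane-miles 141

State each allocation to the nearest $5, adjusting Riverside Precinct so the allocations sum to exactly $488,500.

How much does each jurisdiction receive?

Riverside Precinct: $140,790 · East Zone: $153,120 · Summit Borough: $44,660 · Granite Township: $149,930

Total lane-miles = 459.4.
Pro-rata amounts: Riverside Precinct 132.4/459.4 × $488,500 = 140,786.68; East Zone 144/459.4 × $488,500 = 153,121.46; Summit Borough 42/459.4 × $488,500 = 44,660.43; Granite Township 141/459.4 × $488,500 = 149,931.43.
Rounded to nearest $5: Riverside Precinct $140,785; East Zone $153,120; Summit Borough $44,660; Granite Township $149,930. Sum = $488,495.
Difference $488,500 − $488,495 = +$5 applied to Riverside Precinct: Riverside Precinct becomes $140,790.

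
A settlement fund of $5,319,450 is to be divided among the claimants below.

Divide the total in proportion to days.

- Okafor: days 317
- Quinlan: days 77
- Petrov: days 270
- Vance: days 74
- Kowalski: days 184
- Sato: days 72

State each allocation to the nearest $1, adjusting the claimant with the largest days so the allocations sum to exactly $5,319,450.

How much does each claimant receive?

Sum of days: 994.
Pro-rata amounts: Okafor 317/994 × $5,319,450 = 1,696,444.32; Quinlan 77/994 × $5,319,450 = 412,070.07; Petrov 270/994 × $5,319,450 = 1,444,921.03; Vance 74/994 × $5,319,450 = 396,015.39; Kowalski 184/994 × $5,319,450 = 984,686.92; Sato 72/994 × $5,319,450 = 385,312.27.
At nearest $1: Okafor $1,696,444; Quinlan $412,070; Petrov $1,444,921; Vance $396,015; Kowalski $984,687; Sato $385,312. Sum = $5,319,449.
Difference $5,319,450 − $5,319,449 = +$1 applied to largest days (Okafor): Okafor becomes $1,696,445.

Okafor: $1,696,445 | Quinlan: $412,070 | Petrov: $1,444,921 | Vance: $396,015 | Kowalski: $984,687 | Sato: $385,312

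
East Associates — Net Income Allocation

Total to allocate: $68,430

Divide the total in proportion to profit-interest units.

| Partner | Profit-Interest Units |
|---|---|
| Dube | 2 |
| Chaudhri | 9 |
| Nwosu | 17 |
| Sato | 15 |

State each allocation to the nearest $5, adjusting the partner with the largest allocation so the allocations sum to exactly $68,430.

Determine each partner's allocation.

Dube: $3,185; Chaudhri: $14,325; Nwosu: $27,050; Sato: $23,870

Combined profit-interest units = 43.
Unrounded shares: Dube 2/43 × $68,430 = 3,182.79; Chaudhri 9/43 × $68,430 = 14,322.56; Nwosu 17/43 × $68,430 = 27,053.72; Sato 15/43 × $68,430 = 23,870.93.
Rounded to nearest $5: Dube $3,185; Chaudhri $14,325; Nwosu $27,055; Sato $23,870. Sum = $68,435.
Difference $68,430 − $68,435 = −$5 applied to largest allocation (Nwosu): Nwosu becomes $27,050.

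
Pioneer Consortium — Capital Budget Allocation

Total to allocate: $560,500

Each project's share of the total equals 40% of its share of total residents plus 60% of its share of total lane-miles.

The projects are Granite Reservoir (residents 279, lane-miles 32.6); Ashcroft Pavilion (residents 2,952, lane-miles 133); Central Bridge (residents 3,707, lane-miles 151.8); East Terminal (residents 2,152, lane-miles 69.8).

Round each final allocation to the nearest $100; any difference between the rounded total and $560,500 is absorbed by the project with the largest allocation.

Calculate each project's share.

Granite Reservoir: $35,200; Ashcroft Pavilion: $188,300; Central Bridge: $223,300; East Terminal: $113,700

Totals — residents 9,090, lane-miles 387.2.
Combined weights (40% residents + 60% lane-miles): Granite Reservoir 0.0628; Ashcroft Pavilion 0.3360; Central Bridge 0.3984; East Terminal 0.2029.
Unrounded shares: Granite Reservoir 35,195.90; Ashcroft Pavilion 188,325.78; Central Bridge 223,276.06; East Terminal 113,702.26.
At nearest $100: Granite Reservoir $35,200; Ashcroft Pavilion $188,300; Central Bridge $223,300; East Terminal $113,700. Sum = $560,500.
Rounded total matches; no reconciliation needed.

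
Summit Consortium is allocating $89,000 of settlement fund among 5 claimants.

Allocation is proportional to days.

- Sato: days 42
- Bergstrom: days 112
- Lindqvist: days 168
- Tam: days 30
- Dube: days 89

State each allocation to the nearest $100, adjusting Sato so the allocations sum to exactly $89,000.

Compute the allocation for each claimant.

Sum of days: 441.
Raw shares: Sato 42/441 × $89,000 = 8,476.19; Bergstrom 112/441 × $89,000 = 22,603.17; Lindqvist 168/441 × $89,000 = 33,904.76; Tam 30/441 × $89,000 = 6,054.42; Dube 89/441 × $89,000 = 17,961.45.
Rounded to nearest $100: Sato $8,500; Bergstrom $22,600; Lindqvist $33,900; Tam $6,100; Dube $18,000. Sum = $89,100.
Difference $89,000 − $89,100 = −$100 applied to Sato: Sato becomes $8,400.

Sato: $8,400 | Bergstrom: $22,600 | Lindqvist: $33,900 | Tam: $6,100 | Dube: $18,000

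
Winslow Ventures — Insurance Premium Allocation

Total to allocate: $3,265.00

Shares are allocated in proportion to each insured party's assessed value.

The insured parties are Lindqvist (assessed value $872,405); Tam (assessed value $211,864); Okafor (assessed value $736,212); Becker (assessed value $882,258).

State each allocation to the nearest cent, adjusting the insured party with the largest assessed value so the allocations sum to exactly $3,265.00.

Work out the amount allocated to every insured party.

Sum of assessed value: 872,405 + 211,864 + 736,212 + 882,258 = 2,702,739.
Proportional shares: Lindqvist 1,053.8947; Tam 255.9389; Okafor 889.3690; Becker 1,065.7975.
Rounded to nearest cent: Lindqvist $1,053.89; Tam $255.94; Okafor $889.37; Becker $1,065.80. Sum = $3,265.00.
Rounded total matches; no reconciliation needed.

Lindqvist: $1,053.89 · Tam: $255.94 · Okafor: $889.37 · Becker: $1,065.80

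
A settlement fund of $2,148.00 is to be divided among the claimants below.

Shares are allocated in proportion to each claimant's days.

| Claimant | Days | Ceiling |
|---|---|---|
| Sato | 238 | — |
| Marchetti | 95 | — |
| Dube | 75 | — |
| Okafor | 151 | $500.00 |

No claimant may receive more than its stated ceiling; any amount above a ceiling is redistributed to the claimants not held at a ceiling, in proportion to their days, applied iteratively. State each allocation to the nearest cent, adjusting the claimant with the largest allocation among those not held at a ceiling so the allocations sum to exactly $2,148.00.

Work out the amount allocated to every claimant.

Sato: $961.33 · Marchetti: $383.73 · Dube: $302.94 · Okafor: $500.00

Total days = 559.
Unconstrained shares: Sato 914.5331; Marchetti 365.0447; Dube 288.1932; Okafor 580.2290.
Held at cap: Okafor ($500.00); balance $1,648.00 reallocated over remaining days 408.
Shares after redistribution: Sato 961.3333 → $961.33; Marchetti 383.7255 → $383.73; Dube 302.9412 → $302.94.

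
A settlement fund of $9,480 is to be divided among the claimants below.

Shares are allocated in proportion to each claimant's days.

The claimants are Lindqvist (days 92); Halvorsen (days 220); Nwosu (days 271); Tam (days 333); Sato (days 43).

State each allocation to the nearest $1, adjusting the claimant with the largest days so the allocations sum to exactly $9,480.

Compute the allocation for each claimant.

Days total: 92 + 220 + 271 + 333 + 43 = 959.
Unrounded shares: Lindqvist 909.45; Halvorsen 2,174.77; Nwosu 2,678.92; Tam 3,291.80; Sato 425.07.
Rounded to nearest $1: Lindqvist $909; Halvorsen $2,175; Nwosu $2,679; Tam $3,292; Sato $425. Sum = $9,480.
No rounding difference to absorb.

Lindqvist: $909 | Halvorsen: $2,175 | Nwosu: $2,679 | Tam: $3,292 | Sato: $425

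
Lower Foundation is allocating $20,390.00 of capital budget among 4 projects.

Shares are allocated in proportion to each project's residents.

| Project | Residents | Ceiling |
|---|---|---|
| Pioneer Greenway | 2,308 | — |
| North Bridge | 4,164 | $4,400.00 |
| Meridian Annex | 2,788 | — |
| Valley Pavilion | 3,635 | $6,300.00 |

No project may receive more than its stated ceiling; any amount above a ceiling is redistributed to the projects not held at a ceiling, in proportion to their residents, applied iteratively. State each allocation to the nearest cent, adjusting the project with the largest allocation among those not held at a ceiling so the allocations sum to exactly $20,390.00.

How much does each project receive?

Pioneer Greenway: $4,388.64; North Bridge: $4,400.00; Meridian Annex: $5,301.36; Valley Pavilion: $6,300.00

Total residents = 12,895.
Pro-rata shares before constraints: Pioneer Greenway 3,649.4858; North Bridge 6,584.2544; Meridian Annex 4,408.4777; Valley Pavilion 5,747.7821.
Held at cap: North Bridge ($4,400.00); residual $15,990.00 reallocated over remaining residents 8,731.
Held at cap: Valley Pavilion ($6,300.00); residual $9,690.00 reallocated over remaining residents 5,096.
Shares after redistribution: Pioneer Greenway 4,388.6421 → $4,388.64; Meridian Annex 5,301.3579 → $5,301.36.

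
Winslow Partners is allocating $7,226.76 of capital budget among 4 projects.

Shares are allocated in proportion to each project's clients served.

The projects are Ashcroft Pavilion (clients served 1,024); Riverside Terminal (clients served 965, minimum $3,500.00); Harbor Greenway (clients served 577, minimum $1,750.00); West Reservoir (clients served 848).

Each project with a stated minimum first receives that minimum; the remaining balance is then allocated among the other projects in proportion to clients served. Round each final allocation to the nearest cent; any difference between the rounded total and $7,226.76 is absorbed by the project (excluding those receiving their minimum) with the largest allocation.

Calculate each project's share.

Ashcroft Pavilion: $1,081.30 · Riverside Terminal: $3,500.00 · Harbor Greenway: $1,750.00 · West Reservoir: $895.46

Guaranteed amounts: Riverside Terminal $3,500.00; Harbor Greenway $1,750.00. Balance $1,976.76.
Balance split over remaining clients served 1,872: Ashcroft Pavilion 1,081.3046 → $1,081.30; West Reservoir 895.4554 → $895.46.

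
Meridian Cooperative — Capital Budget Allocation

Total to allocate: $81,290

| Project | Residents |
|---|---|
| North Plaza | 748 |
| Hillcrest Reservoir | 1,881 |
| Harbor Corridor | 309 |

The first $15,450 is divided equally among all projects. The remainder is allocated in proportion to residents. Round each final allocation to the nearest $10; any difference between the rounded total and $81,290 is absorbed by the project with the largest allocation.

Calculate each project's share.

First tranche $15,450 split equally: $5,150 each.
Remainder $65,840 by residents (total 2,938): North Plaza 16,762.53 → $16,760; Hillcrest Reservoir 42,152.84 → $42,150; Harbor Corridor 6,924.63 → $6,920.
Rounding difference +$10 on remainder applied to Hillcrest Reservoir.
Totals: North Plaza $5,150 + $16,760 = $21,910; Hillcrest Reservoir $5,150 + $42,160 = $47,310; Harbor Corridor $5,150 + $6,920 = $12,070.

North Plaza: $21,910 · Hillcrest Reservoir: $47,310 · Harbor Corridor: $12,070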